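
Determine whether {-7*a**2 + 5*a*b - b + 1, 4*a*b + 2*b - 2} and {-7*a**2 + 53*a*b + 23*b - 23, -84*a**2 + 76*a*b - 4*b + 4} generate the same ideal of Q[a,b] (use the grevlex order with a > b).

Yes, the ideals are equal.

For a fixed monomial order, each ideal has a unique reduced Gröbner basis; comparing bases decides equality.
Buchberger on the first generating set:
f_1 = -7*a**2 + 5*a*b - b + 1, LT = a**2.
f_2 = 4*a*b + 2*b - 2, LT = a*b.

S(f_1,f_2): lcm = a**2*b. S = -5/7*a*b**2 - 1/2*a*b + 1/7*b**2 + 1/2*a - 1/7*b.
  leading term a*b**2: subtract (-5/28*b)·f_2 from -5/7*a*b**2 - 1/2*a*b + 1/7*b**2 + 1/2*a - 1/7*b → -1/2*a*b + 1/2*b**2 + 1/2*a - 1/2*b
  leading term a*b: subtract (-1/8)·f_2 from -1/2*a*b + 1/2*b**2 + 1/2*a - 1/2*b → 1/2*b**2 + 1/2*a - 1/4*b - 1/4
  leading term b**2: no divisor's leading term divides it; move 1/2*b**2 to the remainder.
  leading term a: no divisor's leading term divides it; move 1/2*a to the remainder.
  leading term b: no divisor's leading term divides it; move -1/4*b to the remainder.
  leading term 1: no divisor's leading term divides it; move -1/4 to the remainder.
  remainder 1/2*b**2 + 1/2*a - 1/4*b - 1/4 ≠ 0; add g_3 = 1/2*b**2 + 1/2*a - 1/4*b - 1/4 to the basis.

The other S-polynomials (S(f_1,g_3), S(f_2,g_3)) all reduce to 0 modulo the current basis, so we have a Gröbner basis.
Inter-reduce: drop elements whose leading term is divisible by another's, tail-reduce, and make monic.
Reduced Gröbner basis: {a**2 + 1/2*b - 1/2, a*b + 1/2*b - 1/2, b**2 + a - 1/2*b - 1/2}.

Buchberger on the second generating set:
h_1 = -7*a**2 + 53*a*b + 23*b - 23, LT = a**2.
h_2 = -84*a**2 + 76*a*b - 4*b + 4, LT = a**2.

S(h_1,h_2): lcm = a**2. S = -20/3*a*b - 10/3*b + 10/3.
  leading term a*b: no divisor's leading term divides it; move -20/3*a*b to the remainder.
  leading term b: no divisor's leading term divides it; move -10/3*b to the remainder.
  leading term 1: no divisor's leading term divides it; move 10/3 to the remainder.
  remainder -20/3*a*b - 10/3*b + 10/3 ≠ 0; add k_3 = -20/3*a*b - 10/3*b + 10/3 to the basis.

S(h_1,k_3): lcm = a**2*b. S = -53/7*a*b**2 - 1/2*a*b - 23/7*b**2 + 1/2*a + 23/7*b.
  leading term a*b**2: subtract (159/140*b)·k_3 from -53/7*a*b**2 - 1/2*a*b - 23/7*b**2 + 1/2*a + 23/7*b → -1/2*a*b + 1/2*b**2 + 1/2*a - 1/2*b
  leading term a*b: subtract (3/40)·k_3 from -1/2*a*b + 1/2*b**2 + 1/2*a - 1/2*b → 1/2*b**2 + 1/2*a - 1/4*b - 1/4
  leading term b**2: no divisor's leading term divides it; move 1/2*b**2 to the remainder.
  leading term a: no divisor's leading term divides it; move 1/2*a to the remainder.
  leading term b: no divisor's leading term divides it; move -1/4*b to the remainder.
  leading term 1: no divisor's leading term divides it; move -1/4 to the remainder.
  remainder 1/2*b**2 + 1/2*a - 1/4*b - 1/4 ≠ 0; add k_4 = 1/2*b**2 + 1/2*a - 1/4*b - 1/4 to the basis.

The other S-polynomials (S(h_2,k_3), S(h_1,k_4), S(h_2,k_4), S(k_3,k_4)) all reduce to 0 modulo the current basis, so we have a Gröbner basis.
Inter-reduce: drop elements whose leading term is divisible by another's, tail-reduce, and make monic.
Reduced Gröbner basis: {a**2 + 1/2*b - 1/2, a*b + 1/2*b - 1/2, b**2 + a - 1/2*b - 1/2}.

The two bases agree; hence the ideals are identical.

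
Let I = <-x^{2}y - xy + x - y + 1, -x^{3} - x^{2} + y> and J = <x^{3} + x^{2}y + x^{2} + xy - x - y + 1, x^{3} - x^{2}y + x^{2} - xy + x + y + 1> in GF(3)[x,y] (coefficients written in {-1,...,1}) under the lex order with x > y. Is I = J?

No, the ideals differ.

Two ideals are equal iff their reduced Gröbner bases coincide (the reduced basis is unique for a fixed ordering).
Buchberger on the first generating set:
f_1 = -x^{2}y - xy + x - y + 1, LT = x^{2}y.
f_2 = -x^{3} - x^{2} + y, LT = x^{3}.

S(f_1,f_2): lcm = x^{3}y. S = -x^{2} + xy - x + y^{2}.
  leading term x^{2}: no divisor's leading term divides it; move -x^{2} to the remainder.
  leading term xy: no divisor's leading term divides it; move xy to the remainder.
  leading term x: no divisor's leading term divides it; move -x to the remainder.
  leading term y^{2}: no divisor's leading term divides it; move y^{2} to the remainder.
  remainder -x^{2} + xy - x + y^{2} ≠ 0; add g_3 = -x^{2} + xy - x + y^{2} to the basis.

S(f_1,g_3): lcm = x^{2}y. S = xy^{2} - x + y^{3} + y - 1.
  leading term xy^{2}: no divisor's leading term divides it; move xy^{2} to the remainder.
  leading term x: no divisor's leading term divides it; move -x to the remainder.
  leading term y^{3}: no divisor's leading term divides it; move y^{3} to the remainder.
  leading term y: no divisor's leading term divides it; move y to the remainder.
  leading term 1: no divisor's leading term divides it; move -1 to the remainder.
  remainder xy^{2} - x + y^{3} + y - 1 ≠ 0; add g_4 = xy^{2} - x + y^{3} + y - 1 to the basis.

S(f_2,g_3): lcm = x^{3}. S = x^{2}y + xy^{2} - y.
  leading term x^{2}y: subtract (-1)·f_1 from x^{2}y + xy^{2} - y → xy^{2} - xy + x + y + 1
  leading term xy^{2}: subtract (1)·g_4 from xy^{2} - xy + x + y + 1 → -xy - x - y^{3} - 1
  leading term xy: no divisor's leading term divides it; move -xy to the remainder.
  leading term x: no divisor's leading term divides it; move -x to the remainder.
  leading term y^{3}: no divisor's leading term divides it; move -y^{3} to the remainder.
  leading term 1: no divisor's leading term divides it; move -1 to the remainder.
  remainder -xy - x - y^{3} - 1 ≠ 0; add g_5 = -xy - x - y^{3} - 1 to the basis.

S(f_1,g_4): lcm = x^{2}y^{2}. S = x^{2} - xy^{3} + xy^{2} + xy + x + y^{2} - y.
  leading term x^{2}: subtract (-1)·g_3 from x^{2} - xy^{3} + xy^{2} + xy + x + y^{2} - y → -xy^{3} + xy^{2} - xy - y^{2} - y
  leading term xy^{3}: subtract (-y)·g_4 from -xy^{3} + xy^{2} - xy - y^{2} - y → xy^{2} + xy + y^{4} + y
  leading term xy^{2}: subtract (1)·g_4 from xy^{2} + xy + y^{4} + y → xy + x + y^{4} - y^{3} + 1
  leading term xy: subtract (-1)·g_5 from xy + x + y^{4} - y^{3} + 1 → y^{4} + y^{3}
  leading term y^{4}: no divisor's leading term divides it; move y^{4} to the remainder.
  leading term y^{3}: no divisor's leading term divides it; move y^{3} to the remainder.
  remainder y^{4} + y^{3} ≠ 0; add g_6 = y^{4} + y^{3} to the basis.

The other S-polynomials (S(f_2,g_4), S(g_3,g_4), S(f_1,g_5), S(f_2,g_5), S(g_3,g_5), S(g_4,g_5), S(f_1,g_6), S(f_2,g_6), S(g_3,g_6), S(g_4,g_6), S(g_5,g_6)) all reduce to 0 modulo the current basis, so we have a Gröbner basis.
Inter-reduce: drop elements whose leading term is divisible by another's, tail-reduce, and make monic.
Reduced Gröbner basis: {x^{2} - x + y^{3} - y^{2} + 1, xy + x + y^{3} + 1, y^{4} + y^{3}}.

Buchberger on the second generating set:
h_1 = x^{3} + x^{2}y + x^{2} + xy - x - y + 1, LT = x^{3}.
h_2 = x^{3} - x^{2}y + x^{2} - xy + x + y + 1, LT = x^{3}.

S(h_1,h_2): lcm = x^{3}. S = -x^{2}y - xy + x + y.
  leading term x^{2}y: no divisor's leading term divides it; move -x^{2}y to the remainder.
  leading term xy: no divisor's leading term divides it; move -xy to the remainder.
  leading term x: no divisor's leading term divides it; move x to the remainder.
  leading term y: no divisor's leading term divides it; move y to the remainder.
  remainder -x^{2}y - xy + x + y ≠ 0; add k_3 = -x^{2}y - xy + x + y to the basis.

S(h_1,k_3): lcm = x^{3}y. S = x^{2}y^{2} + x^{2} + xy^{2} - y^{2} + y.
  leading term x^{2}y^{2}: subtract (-y)·k_3 from x^{2}y^{2} + x^{2} + xy^{2} - y^{2} + y → x^{2} + xy + y
  leading term x^{2}: no divisor's leading term divides it; move x^{2} to the remainder.
  leading term xy: no divisor's leading term divides it; move xy to the remainder.
  leading term y: no divisor's leading term divides it; move y to the remainder.
  remainder x^{2} + xy + y ≠ 0; add k_4 = x^{2} + xy + y to the basis.

S(h_1,k_4): lcm = x^{3}. S = x^{2} - x - y + 1.
  leading term x^{2}: subtract (1)·k_4 from x^{2} - x - y + 1 → -xy - x + y + 1
  leading term xy: no divisor's leading term divides it; move -xy to the remainder.
  leading term x: no divisor's leading term divides it; move -x to the remainder.
  leading term y: no divisor's leading term divides it; move y to the remainder.
  leading term 1: no divisor's leading term divides it; move 1 to the remainder.
  remainder -xy - x + y + 1 ≠ 0; add k_5 = -xy - x + y + 1 to the basis.

S(k_3,k_4): lcm = x^{2}y. S = -xy^{2} + xy - x - y^{2} - y.
  leading term xy^{2}: subtract (y)·k_5 from -xy^{2} + xy - x - y^{2} - y → -xy - x + y^{2} + y
  leading term xy: subtract (1)·k_5 from -xy - x + y^{2} + y → y^{2} - 1
  leading term y^{2}: no divisor's leading term divides it; move y^{2} to the remainder.
  leading term 1: no divisor's leading term divides it; move -1 to the remainder.
  remainder y^{2} - 1 ≠ 0; add k_6 = y^{2} - 1 to the basis.

The other S-polynomials (S(h_2,k_3), S(h_2,k_4), S(h_1,k_5), S(h_2,k_5), S(k_3,k_5), S(k_4,k_5), S(h_1,k_6), S(h_2,k_6), S(k_3,k_6), S(k_4,k_6), S(k_5,k_6)) all reduce to 0 modulo the current basis, so we have a Gröbner basis.
Inter-reduce: drop elements whose leading term is divisible by another's, tail-reduce, and make monic.
Reduced Gröbner basis: {x^{2} - x - y + 1, xy + x - y - 1, y^{2} - 1}.

These differ, so the ideals are not equal.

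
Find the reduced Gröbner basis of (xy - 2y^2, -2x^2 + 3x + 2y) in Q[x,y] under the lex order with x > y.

G = {x^2 - 3/2x - y, xy - 2y^2, y^3 - y^2}

f_1 = xy - 2y^2, LT = xy.
f_2 = -2x^2 + 3x + 2y, LT = x^2.

S(f_1,f_2): lcm = x^2y. S = -2xy^2 + 3/2xy + y^2.
  leading term xy^2: subtract (-2y)·f_1 from -2xy^2 + 3/2xy + y^2 → 3/2xy - 4y^3 + y^2
  leading term xy: subtract (3/2)·f_1 from 3/2xy - 4y^3 + y^2 → -4y^3 + 4y^2
  leading term y^3: no divisor's leading term divides it; move -4y^3 to the remainder.
  leading term y^2: no divisor's leading term divides it; move 4y^2 to the remainder.
  remainder -4y^3 + 4y^2 ≠ 0; add g_3 = -4y^3 + 4y^2 to the basis.

The other S-polynomials (S(f_1,g_3), S(f_2,g_3)) all reduce to 0 modulo the current basis, so we have a Gröbner basis.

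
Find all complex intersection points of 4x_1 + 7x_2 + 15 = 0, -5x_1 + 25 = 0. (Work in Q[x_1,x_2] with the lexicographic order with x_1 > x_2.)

{(5, -5)}

Compute a lex Gröbner basis by Buchberger's algorithm.
f_1 = 4x_1 + 7x_2 + 15, LT = x_1.
f_2 = -5x_1 + 25, LT = x_1.

S(f_1,f_2): lcm = x_1. S = \tfrac{7}{4}x_2 + \tfrac{35}{4}.
  leading term x_2: no divisor's leading term divides it; move \tfrac{7}{4}x_2 to the remainder.
  leading term 1: no divisor's leading term divides it; move \tfrac{35}{4} to the remainder.
  remainder \tfrac{7}{4}x_2 + \tfrac{35}{4} ≠ 0; add h_3 = \tfrac{7}{4}x_2 + \tfrac{35}{4} to the basis.

S(f_1,h_3): leading monomials are coprime, so the S-polynomial reduces to 0 (Buchberger's first criterion).
S(f_2,h_3): leading monomials are coprime, so the S-polynomial reduces to 0 (Buchberger's first criterion).
Every S-polynomial of the final basis reduces to 0, so we have a Gröbner basis.
Inter-reduce: drop elements whose leading term is divisible by another's, tail-reduce, and make monic.
Reduced Gröbner basis: {x_1 - 5, x_2 + 5}.

Elimination: the polynomial x_2 + 5 lies in the elimination ideal for x_2, so x_2 ∈ {-5}. For each such x_2, the remaining basis elements (now univariate) give the rest of the solution.
  x_2 = -5: the earlier basis element becomes x_1 - 5 = 0, giving x_1 = 5 — point (5, -5).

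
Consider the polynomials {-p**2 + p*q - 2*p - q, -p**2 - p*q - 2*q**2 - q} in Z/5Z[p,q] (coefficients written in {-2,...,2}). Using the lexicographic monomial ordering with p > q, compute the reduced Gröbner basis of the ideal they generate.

f_1 = -p**2 + p*q - 2*p - q, LT = p**2.
f_2 = -p**2 - p*q - 2*q**2 - q, LT = p**2.

S(f_1,f_2): lcm = p**2. S = -2*p*q + 2*p - 2*q**2.
  leading term p*q: no divisor's leading term divides it; move -2*p*q to the remainder.
  leading term p: no divisor's leading term divides it; move 2*p to the remainder.
  leading term q**2: no divisor's leading term divides it; move -2*q**2 to the remainder.
  remainder -2*p*q + 2*p - 2*q**2 ≠ 0; add g_3 = -2*p*q + 2*p - 2*q**2 to the basis.

S(f_1,g_3): lcm = p**2*q. S = p**2 - 2*p*q**2 + 2*p*q + q**2.
  leading term p**2: subtract (-1)·f_1 from p**2 - 2*p*q**2 + 2*p*q + q**2 → -2*p*q**2 - 2*p*q - 2*p + q**2 - q
  leading term p*q**2: subtract (q)·g_3 from -2*p*q**2 - 2*p*q - 2*p + q**2 - q → p*q - 2*p + 2*q**3 + q**2 - q
  leading term p*q: subtract (2)·g_3 from p*q - 2*p + 2*q**3 + q**2 - q → -p + 2*q**3 - q
  leading term p: no divisor's leading term divides it; move -p to the remainder.
  leading term q**3: no divisor's leading term divides it; move 2*q**3 to the remainder.
  leading term q: no divisor's leading term divides it; move -q to the remainder.
  remainder -p + 2*q**3 - q ≠ 0; add g_4 = -p + 2*q**3 - q to the basis.

S(f_2,g_3): lcm = p**2*q. S = p**2 + 2*q**3 + q**2.
  leading term p**2: subtract (-1)·f_1 from p**2 + 2*q**3 + q**2 → p*q - 2*p + 2*q**3 + q**2 - q
  leading term p*q: subtract (2)·g_3 from p*q - 2*p + 2*q**3 + q**2 - q → -p + 2*q**3 - q
  leading term p: subtract (1)·g_4 from -p + 2*q**3 - q → 0
  remainder 0.

S(f_1,g_4): lcm = p**2. S = 2*p*q**3 - 2*p*q + 2*p + q.
  leading term p*q**3: subtract (-q**2)·g_3 from 2*p*q**3 - 2*p*q + 2*p + q → 2*p*q**2 - 2*p*q + 2*p - 2*q**4 + q
  leading term p*q**2: subtract (-q)·g_3 from 2*p*q**2 - 2*p*q + 2*p - 2*q**4 + q → 2*p - 2*q**4 - 2*q**3 + q
  leading term p: subtract (-2)·g_4 from 2*p - 2*q**4 - 2*q**3 + q → -2*q**4 + 2*q**3 - q
  leading term q**4: no divisor's leading term divides it; move -2*q**4 to the remainder.
  leading term q**3: no divisor's leading term divides it; move 2*q**3 to the remainder.
  leading term q: no divisor's leading term divides it; move -q to the remainder.
  remainder -2*q**4 + 2*q**3 - q ≠ 0; add g_5 = -2*q**4 + 2*q**3 - q to the basis.

S(f_2,g_4): lcm = p**2. S = 2*p*q**3 + 2*q**2 + q.
  leading term p*q**3: subtract (-q**2)·g_3 from 2*p*q**3 + 2*q**2 + q → 2*p*q**2 - 2*q**4 + 2*q**2 + q
  leading term p*q**2: subtract (-q)·g_3 from 2*p*q**2 - 2*q**4 + 2*q**2 + q → 2*p*q - 2*q**4 - 2*q**3 + 2*q**2 + q
  leading term p*q: subtract (-1)·g_3 from 2*p*q - 2*q**4 - 2*q**3 + 2*q**2 + q → 2*p - 2*q**4 - 2*q**3 + q
  leading term p: subtract (-2)·g_4 from 2*p - 2*q**4 - 2*q**3 + q → -2*q**4 + 2*q**3 - q
  leading term q**4: subtract (1)·g_5 from -2*q**4 + 2*q**3 - q → 0
  remainder 0.

S(g_3,g_4): lcm = p*q. S = -p + 2*q**4.
  leading term p: subtract (1)·g_4 from -p + 2*q**4 → 2*q**4 - 2*q**3 + q
  leading term q**4: subtract (-1)·g_5 from 2*q**4 - 2*q**3 + q → 0
  remainder 0.

S(f_1,g_5): leading monomials are coprime, so the S-polynomial reduces to 0 (Buchberger's first criterion).
S(f_2,g_5): leading monomials are coprime, so the S-polynomial reduces to 0 (Buchberger's first criterion).
S(g_3,g_5): lcm = p*q**4. S = 2*p*q + q**5.
  leading term p*q: subtract (-1)·g_3 from 2*p*q + q**5 → 2*p + q**5 - 2*q**2
  leading term p: subtract (-2)·g_4 from 2*p + q**5 - 2*q**2 → q**5 - q**3 - 2*q**2 - 2*q
  leading term q**5: subtract (2*q)·g_5 from q**5 - q**3 - 2*q**2 - 2*q → q**4 - q**3 - 2*q
  leading term q**4: subtract (2)·g_5 from q**4 - q**3 - 2*q → 0
  remainder 0.

S(g_4,g_5): leading monomials are coprime, so the S-polynomial reduces to 0 (Buchberger's first criterion).
Every S-polynomial of the final basis reduces to 0, so we have a Gröbner basis.
Inter-reduce: drop elements whose leading term is divisible by another's, tail-reduce, and make monic.

G = {p - 2*q**3 + q, q**4 - q**3 - 2*q}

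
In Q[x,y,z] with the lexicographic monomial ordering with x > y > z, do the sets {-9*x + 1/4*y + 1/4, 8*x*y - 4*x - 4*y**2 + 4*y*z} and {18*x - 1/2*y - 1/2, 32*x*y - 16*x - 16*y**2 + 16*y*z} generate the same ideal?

Yes, the ideals are equal.

For a fixed monomial order, each ideal has a unique reduced Gröbner basis; comparing bases decides equality.
Buchberger on the first generating set:
f_1 = -9*x + 1/4*y + 1/4, LT = x.
f_2 = 8*x*y - 4*x - 4*y**2 + 4*y*z, LT = x*y.

S(f_1,f_2): lcm = x*y. S = 1/2*x + 17/36*y**2 - 1/2*y*z - 1/36*y.
  leading term x: subtract (-1/18)·f_1 from 1/2*x + 17/36*y**2 - 1/2*y*z - 1/36*y → 17/36*y**2 - 1/2*y*z - 1/72*y + 1/72
  leading term y**2: no divisor's leading term divides it; move 17/36*y**2 to the remainder.
  leading term y*z: no divisor's leading term divides it; move -1/2*y*z to the remainder.
  leading term y: no divisor's leading term divides it; move -1/72*y to the remainder.
  leading term 1: no divisor's leading term divides it; move 1/72 to the remainder.
  remainder 17/36*y**2 - 1/2*y*z - 1/72*y + 1/72 ≠ 0; add g_3 = 17/36*y**2 - 1/2*y*z - 1/72*y + 1/72 to the basis.

The other S-polynomials (S(f_1,g_3), S(f_2,g_3)) all reduce to 0 modulo the current basis, so we have a Gröbner basis.
Inter-reduce: drop elements whose leading term is divisible by another's, tail-reduce, and make monic.
Reduced Gröbner basis: {x - 1/36*y - 1/36, y**2 - 18/17*y*z - 1/34*y + 1/34}.

Buchberger on the second generating set:
h_1 = 18*x - 1/2*y - 1/2, LT = x.
h_2 = 32*x*y - 16*x - 16*y**2 + 16*y*z, LT = x*y.

S(h_1,h_2): lcm = x*y. S = 1/2*x + 17/36*y**2 - 1/2*y*z - 1/36*y.
  leading term x: subtract (1/36)·h_1 from 1/2*x + 17/36*y**2 - 1/2*y*z - 1/36*y → 17/36*y**2 - 1/2*y*z - 1/72*y + 1/72
  leading term y**2: no divisor's leading term divides it; move 17/36*y**2 to the remainder.
  leading term y*z: no divisor's leading term divides it; move -1/2*y*z to the remainder.
  leading term y: no divisor's leading term divides it; move -1/72*y to the remainder.
  leading term 1: no divisor's leading term divides it; move 1/72 to the remainder.
  remainder 17/36*y**2 - 1/2*y*z - 1/72*y + 1/72 ≠ 0; add k_3 = 17/36*y**2 - 1/2*y*z - 1/72*y + 1/72 to the basis.

The other S-polynomials (S(h_1,k_3), S(h_2,k_3)) all reduce to 0 modulo the current basis, so we have a Gröbner basis.
Inter-reduce: drop elements whose leading term is divisible by another's, tail-reduce, and make monic.
Reduced Gröbner basis: {x - 1/36*y - 1/36, y**2 - 18/17*y*z - 1/34*y + 1/34}.

The two bases agree; hence the ideals are identical.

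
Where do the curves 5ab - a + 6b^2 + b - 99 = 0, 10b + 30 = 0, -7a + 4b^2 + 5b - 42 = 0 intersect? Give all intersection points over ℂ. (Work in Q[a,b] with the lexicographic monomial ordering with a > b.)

{(-3, -3)}

Compute a lex Gröbner basis by Buchberger's algorithm.
f_1 = 5ab - a + 6b^2 + b - 99, LT = ab.
f_2 = 10b + 30, LT = b.
f_3 = -7a + 4b^2 + 5b - 42, LT = a.

The S-polynomials (S(f_1,f_2), S(f_1,f_3), S(f_2,f_3)) all reduce to 0 modulo the current basis, so we have a Gröbner basis.
Inter-reduce: drop elements whose leading term is divisible by another's, tail-reduce, and make monic.
Reduced Gröbner basis: {a + 3, b + 3}.

Elimination: the polynomial b + 3 lies in the elimination ideal for b, so b ∈ {-3}. For each such b, the remaining basis elements (now univariate) give the rest of the solution.
  b = -3: the earlier basis element becomes a + 3 = 0, giving a = -3 — point (-3, -3).
A lex Gröbner basis triangularizes the system, enabling back-substitution.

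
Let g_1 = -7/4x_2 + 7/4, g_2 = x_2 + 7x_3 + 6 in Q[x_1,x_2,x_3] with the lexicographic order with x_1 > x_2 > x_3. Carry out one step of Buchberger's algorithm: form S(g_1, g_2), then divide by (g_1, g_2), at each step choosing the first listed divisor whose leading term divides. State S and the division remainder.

lcm(LM(g_1), LM(g_2)) = x_2.
S = (lcm/LT(g_1))·g_1 − (lcm/LT(g_2))·g_2 = -7x_3 - 7.
Reduce S modulo (g_1, g_2) in that order:
  leading term x_3: no divisor's leading term divides it; move -7x_3 to the remainder.
  leading term 1: no divisor's leading term divides it; move -7 to the remainder.
The remainder -7x_3 - 7 is nonzero, so it would be added as the next basis element.

S(g_1, g_2) = -7x_3 - 7; remainder on division = -7x_3 - 7.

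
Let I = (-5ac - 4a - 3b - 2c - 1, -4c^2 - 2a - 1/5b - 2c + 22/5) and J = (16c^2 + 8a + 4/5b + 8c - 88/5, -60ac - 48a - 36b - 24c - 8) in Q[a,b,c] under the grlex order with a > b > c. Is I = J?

For a fixed monomial order, each ideal has a unique reduced Gröbner basis; comparing bases decides equality.
Buchberger on the first generating set:
f_1 = -5ac - 4a - 3b - 2c - 1, LT = ac.
f_2 = -4c^2 - 2a - 1/5b - 2c + 22/5, LT = c^2.

S(f_1,f_2): lcm = ac^2. S = -1/2a^2 - 1/20ab + 3/10ac + 3/5bc + 2/5c^2 + 11/10a + 1/5c.
  leading term a^2: no divisor's leading term divides it; move -1/2a^2 to the remainder.
  leading term ab: no divisor's leading term divides it; move -1/20ab to the remainder.
  leading term ac: subtract (-3/50)·f_1 from 3/10ac + 3/5bc + 2/5c^2 + 11/10a + 1/5c → 3/5bc + 2/5c^2 + 43/50a - 9/50b + 2/25c - 3/50
  leading term bc: no divisor's leading term divides it; move 3/5bc to the remainder.
  leading term c^2: subtract (-1/10)·f_2 from 2/5c^2 + 43/50a - 9/50b + 2/25c - 3/50 → 33/50a - 1/5b - 3/25c + 19/50
  leading term a: no divisor's leading term divides it; move 33/50a to the remainder.
  leading term b: no divisor's leading term divides it; move -1/5b to the remainder.
  leading term c: no divisor's leading term divides it; move -3/25c to the remainder.
  leading term 1: no divisor's leading term divides it; move 19/50 to the remainder.
  remainder -1/2a^2 - 1/20ab + 3/5bc + 33/50a - 1/5b - 3/25c + 19/50 ≠ 0; add g_3 = -1/2a^2 - 1/20ab + 3/5bc + 33/50a - 1/5b - 3/25c + 19/50 to the basis.

S(f_1,g_3): lcm = a^2c. S = -1/10abc + 6/5bc^2 + 4/5a^2 + 3/5ab + 43/25ac - 2/5bc - 6/25c^2 + 1/5a + 19/25c.
  leading term abc: subtract (1/50b)·f_1 from -1/10abc + 6/5bc^2 + 4/5a^2 + 3/5ab + 43/25ac - 2/5bc - 6/25c^2 + 1/5a + 19/25c → 6/5bc^2 + 4/5a^2 + 17/25ab + 43/25ac + 3/50b^2 - 9/25bc - 6/25c^2 + 1/5a + 1/50b + 19/25c
  leading term bc^2: subtract (-3/10b)·f_2 from 6/5bc^2 + 4/5a^2 + 17/25ab + 43/25ac + 3/50b^2 - 9/25bc - 6/25c^2 + 1/5a + 1/50b + 19/25c → 4/5a^2 + 2/25ab + 43/25ac - 24/25bc - 6/25c^2 + 1/5a + 67/50b + 19/25c
  leading term a^2: subtract (-8/5)·g_3 from 4/5a^2 + 2/25ab + 43/25ac - 24/25bc - 6/25c^2 + 1/5a + 67/50b + 19/25c → 43/25ac - 6/25c^2 + 157/125a + 51/50b + 71/125c + 76/125
  leading term ac: subtract (-43/125)·f_1 from 43/25ac - 6/25c^2 + 157/125a + 51/50b + 71/125c + 76/125 → -6/25c^2 - 3/25a - 3/250b - 3/25c + 33/125
  leading term c^2: subtract (3/50)·f_2 from -6/25c^2 - 3/25a - 3/250b - 3/25c + 33/125 → 0
  remainder 0.

S(f_2,g_3): leading monomials are coprime, so the S-polynomial reduces to 0 (Buchberger's first criterion).
Every S-polynomial of the final basis reduces to 0, so we have a Gröbner basis.
Inter-reduce: drop elements whose leading term is divisible by another's, tail-reduce, and make monic.
Reduced Gröbner basis: {a^2 + 1/10ab - 6/5bc - 33/25a + 2/5b + 6/25c - 19/25, ac + 4/5a + 3/5b + 2/5c + 1/5, c^2 + 1/2a + 1/20b + 1/2c - 11/10}.

Buchberger on the second generating set:
h_1 = 16c^2 + 8a + 4/5b + 8c - 88/5, LT = c^2.
h_2 = -60ac - 48a - 36b - 24c - 8, LT = ac.

S(h_1,h_2): lcm = ac^2. S = 1/2a^2 + 1/20ab - 3/10ac - 3/5bc - 2/5c^2 - 11/10a - 2/15c.
  leading term a^2: no divisor's leading term divides it; move 1/2a^2 to the remainder.
  leading term ab: no divisor's leading term divides it; move 1/20ab to the remainder.
  leading term ac: subtract (1/200)·h_2 from -3/10ac - 3/5bc - 2/5c^2 - 11/10a - 2/15c → -3/5bc - 2/5c^2 - 43/50a + 9/50b - 1/75c + 1/25
  leading term bc: no divisor's leading term divides it; move -3/5bc to the remainder.
  leading term c^2: subtract (-1/40)·h_1 from -2/5c^2 - 43/50a + 9/50b - 1/75c + 1/25 → -33/50a + 1/5b + 14/75c - 2/5
  leading term a: no divisor's leading term divides it; move -33/50a to the remainder.
  leading term b: no divisor's leading term divides it; move 1/5b to the remainder.
  leading term c: no divisor's leading term divides it; move 14/75c to the remainder.
  leading term 1: no divisor's leading term divides it; move -2/5 to the remainder.
  remainder 1/2a^2 + 1/20ab - 3/5bc - 33/50a + 1/5b + 14/75c - 2/5 ≠ 0; add k_3 = 1/2a^2 + 1/20ab - 3/5bc - 33/50a + 1/5b + 14/75c - 2/5 to the basis.

S(h_1,k_3): leading monomials are coprime, so the S-polynomial reduces to 0 (Buchberger's first criterion).
S(h_2,k_3): lcm = a^2c. S = -1/10abc + 6/5bc^2 + 4/5a^2 + 3/5ab + 43/25ac - 2/5bc - 28/75c^2 + 2/15a + 4/5c.
  leading term abc: subtract (1/600b)·h_2 from -1/10abc + 6/5bc^2 + 4/5a^2 + 3/5ab + 43/25ac - 2/5bc - 28/75c^2 + 2/15a + 4/5c → 6/5bc^2 + 4/5a^2 + 17/25ab + 43/25ac + 3/50b^2 - 9/25bc - 28/75c^2 + 2/15a + 1/75b + 4/5c
  leading term bc^2: subtract (3/40b)·h_1 from 6/5bc^2 + 4/5a^2 + 17/25ab + 43/25ac + 3/50b^2 - 9/25bc - 28/75c^2 + 2/15a + 1/75b + 4/5c → 4/5a^2 + 2/25ab + 43/25ac - 24/25bc - 28/75c^2 + 2/15a + 4/3b + 4/5c
  leading term a^2: subtract (8/5)·k_3 from 4/5a^2 + 2/25ab + 43/25ac - 24/25bc - 28/75c^2 + 2/15a + 4/3b + 4/5c → 43/25ac - 28/75c^2 + 446/375a + 76/75b + 188/375c + 16/25
  leading term ac: subtract (-43/1500)·h_2 from 43/25ac - 28/75c^2 + 446/375a + 76/75b + 188/375c + 16/25 → -28/75c^2 - 14/75a - 7/375b - 14/75c + 154/375
  leading term c^2: subtract (-7/300)·h_1 from -28/75c^2 - 14/75a - 7/375b - 14/75c + 154/375 → 0
  remainder 0.

Every S-polynomial of the final basis reduces to 0, so we have a Gröbner basis.
Inter-reduce: drop elements whose leading term is divisible by another's, tail-reduce, and make monic.
Reduced Gröbner basis: {a^2 + 1/10ab - 6/5bc - 33/25a + 2/5b + 28/75c - 4/5, ac + 4/5a + 3/5b + 2/5c + 2/15, c^2 + 1/2a + 1/20b + 1/2c - 11/10}.

These differ, so the ideals are not equal.

No, the ideals differ.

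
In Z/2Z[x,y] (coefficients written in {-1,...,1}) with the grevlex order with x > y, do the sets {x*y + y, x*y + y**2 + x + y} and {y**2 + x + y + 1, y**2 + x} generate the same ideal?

Two ideals are equal iff their reduced Gröbner bases coincide (the reduced basis is unique for a fixed ordering).
Buchberger on the first generating set:
f_1 = x*y + y, LT = x*y.
f_2 = x*y + y**2 + x + y, LT = x*y.

S(f_1,f_2): lcm = x*y. S = y**2 + x.
  leading term y**2: no divisor's leading term divides it; move y**2 to the remainder.
  leading term x: no divisor's leading term divides it; move x to the remainder.
  remainder y**2 + x ≠ 0; add g_3 = y**2 + x to the basis.

S(f_1,g_3): lcm = x*y**2. S = x**2 + y**2.
  leading term x**2: no divisor's leading term divides it; move x**2 to the remainder.
  leading term y**2: subtract (1)·g_3 from y**2 → x
  leading term x: no divisor's leading term divides it; move x to the remainder.
  remainder x**2 + x ≠ 0; add g_4 = x**2 + x to the basis.

The other S-polynomials (S(f_2,g_3), S(f_1,g_4), S(f_2,g_4), S(g_3,g_4)) all reduce to 0 modulo the current basis, so we have a Gröbner basis.
Inter-reduce: drop elements whose leading term is divisible by another's, tail-reduce, and make monic.
Reduced Gröbner basis: {x**2 + x, x*y + y, y**2 + x}.

Buchberger on the second generating set:
h_1 = y**2 + x + y + 1, LT = y**2.
h_2 = y**2 + x, LT = y**2.

S(h_1,h_2): lcm = y**2. S = y + 1.
  leading term y: no divisor's leading term divides it; move y to the remainder.
  leading term 1: no divisor's leading term divides it; move 1 to the remainder.
  remainder y + 1 ≠ 0; add k_3 = y + 1 to the basis.

S(h_1,k_3): lcm = y**2. S = x + 1.
  leading term x: no divisor's leading term divides it; move x to the remainder.
  leading term 1: no divisor's leading term divides it; move 1 to the remainder.
  remainder x + 1 ≠ 0; add k_4 = x + 1 to the basis.

The other S-polynomials (S(h_2,k_3), S(h_1,k_4), S(h_2,k_4), S(k_3,k_4)) all reduce to 0 modulo the current basis, so we have a Gröbner basis.
Inter-reduce: drop elements whose leading term is divisible by another's, tail-reduce, and make monic.
Reduced Gröbner basis: {x + 1, y + 1}.

The bases are distinct; the ideals are different.

No, the ideals differ.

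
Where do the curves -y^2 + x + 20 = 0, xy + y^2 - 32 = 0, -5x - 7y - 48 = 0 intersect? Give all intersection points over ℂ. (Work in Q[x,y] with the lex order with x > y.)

{(-4, -4)}

Compute a lex Gröbner basis by Buchberger's algorithm.
f_1 = x - y^2 + 20, LT = x.
f_2 = xy + y^2 - 32, LT = xy.
f_3 = -5x - 7y - 48, LT = x.

S(f_1,f_2): lcm = xy. S = -y^3 - y^2 + 20y + 32.
  leading term y^3: no divisor's leading term divides it; move -y^3 to the remainder.
  leading term y^2: no divisor's leading term divides it; move -y^2 to the remainder.
  leading term y: no divisor's leading term divides it; move 20y to the remainder.
  leading term 1: no divisor's leading term divides it; move 32 to the remainder.
  remainder -y^3 - y^2 + 20y + 32 ≠ 0; add h_4 = -y^3 - y^2 + 20y + 32 to the basis.

S(f_1,f_3): lcm = x. S = -y^2 - 7/5y + 52/5.
  leading term y^2: no divisor's leading term divides it; move -y^2 to the remainder.
  leading term y: no divisor's leading term divides it; move -7/5y to the remainder.
  leading term 1: no divisor's leading term divides it; move 52/5 to the remainder.
  remainder -y^2 - 7/5y + 52/5 ≠ 0; add h_5 = -y^2 - 7/5y + 52/5 to the basis.

S(f_2,f_3): lcm = xy. S = -2/5y^2 - 48/5y - 32.
  leading term y^2: subtract (2/5)·h_5 from -2/5y^2 - 48/5y - 32 → -226/25y - 904/25
  leading term y: no divisor's leading term divides it; move -226/25y to the remainder.
  leading term 1: no divisor's leading term divides it; move -904/25 to the remainder.
  remainder -226/25y - 904/25 ≠ 0; add h_6 = -226/25y - 904/25 to the basis.

The other S-polynomials (S(f_1,h_4), S(f_2,h_4), S(f_3,h_4), S(f_1,h_5), S(f_2,h_5), S(f_3,h_5), S(h_4,h_5), S(f_1,h_6), S(f_2,h_6), S(f_3,h_6), S(h_4,h_6), S(h_5,h_6)) all reduce to 0 modulo the current basis, so we have a Gröbner basis.
Inter-reduce: drop elements whose leading term is divisible by another's, tail-reduce, and make monic.
Reduced Gröbner basis: {x + 4, y + 4}.

Since the basis is lex-ordered, y + 4 is univariate in y. Its roots are {-4}. Back-substituting each root into the other basis elements fixes the other coordinates.
  y = -4: the earlier basis element becomes x + 4 = 0, giving x = -4 — point (-4, -4).
Check: every point annihilates each of the original generators.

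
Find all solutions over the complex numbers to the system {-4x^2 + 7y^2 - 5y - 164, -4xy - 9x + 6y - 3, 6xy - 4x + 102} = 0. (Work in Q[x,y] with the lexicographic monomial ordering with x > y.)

Compute a lex Gröbner basis by Buchberger's algorithm.
f_1 = -4x^2 + 7y^2 - 5y - 164, LT = x^2.
f_2 = -4xy - 9x + 6y - 3, LT = xy.
f_3 = 6xy - 4x + 102, LT = xy.

S(f_1,f_2): lcm = x^2y. S = -9/4x^2 + 3/2xy - 3/4x - 7/4y^3 + 5/4y^2 + 41y.
  leading term x^2: subtract (9/16)·f_1 from -9/4x^2 + 3/2xy - 3/4x - 7/4y^3 + 5/4y^2 + 41y → 3/2xy - 3/4x - 7/4y^3 - 43/16y^2 + 701/16y + 369/4
  leading term xy: subtract (-3/8)·f_2 from 3/2xy - 3/4x - 7/4y^3 - 43/16y^2 + 701/16y + 369/4 → -33/8x - 7/4y^3 - 43/16y^2 + 737/16y + 729/8
  leading term x: no divisor's leading term divides it; move -33/8x to the remainder.
  leading term y^3: no divisor's leading term divides it; move -7/4y^3 to the remainder.
  leading term y^2: no divisor's leading term divides it; move -43/16y^2 to the remainder.
  leading term y: no divisor's leading term divides it; move 737/16y to the remainder.
  leading term 1: no divisor's leading term divides it; move 729/8 to the remainder.
  remainder -33/8x - 7/4y^3 - 43/16y^2 + 737/16y + 729/8 ≠ 0; add h_4 = -33/8x - 7/4y^3 - 43/16y^2 + 737/16y + 729/8 to the basis.

S(f_1,f_3): lcm = x^2y. S = 2/3x^2 - 17x - 7/4y^3 + 5/4y^2 + 41y.
  leading term x^2: subtract (-1/6)·f_1 from 2/3x^2 - 17x - 7/4y^3 + 5/4y^2 + 41y → -17x - 7/4y^3 + 29/12y^2 + 241/6y - 82/3
  leading term x: subtract (136/33)·h_4 from -17x - 7/4y^3 + 29/12y^2 + 241/6y - 82/3 → 721/132y^3 + 1781/132y^2 - 449/3y - 13295/33
  leading term y^3: no divisor's leading term divides it; move 721/132y^3 to the remainder.
  leading term y^2: no divisor's leading term divides it; move 1781/132y^2 to the remainder.
  leading term y: no divisor's leading term divides it; move -449/3y to the remainder.
  leading term 1: no divisor's leading term divides it; move -13295/33 to the remainder.
  remainder 721/132y^3 + 1781/132y^2 - 449/3y - 13295/33 ≠ 0; add h_5 = 721/132y^3 + 1781/132y^2 - 449/3y - 13295/33 to the basis.

S(f_2,f_3): lcm = xy. S = 35/12x - 3/2y - 65/4.
  leading term x: subtract (-70/99)·h_4 from 35/12x - 3/2y - 65/4 → -245/198y^3 - 1505/792y^2 + 2237/72y + 530/11
  leading term y^3: subtract (-70/309)·h_5 from -245/198y^3 - 1505/792y^2 + 2237/72y + 530/11 → 8575/7416y^2 - 21029/7416y - 39940/927
  leading term y^2: no divisor's leading term divides it; move 8575/7416y^2 to the remainder.
  leading term y: no divisor's leading term divides it; move -21029/7416y to the remainder.
  leading term 1: no divisor's leading term divides it; move -39940/927 to the remainder.
  remainder 8575/7416y^2 - 21029/7416y - 39940/927 ≠ 0; add h_6 = 8575/7416y^2 - 21029/7416y - 39940/927 to the basis.

S(f_2,h_4): lcm = xy. S = 9/4x - 14/33y^4 - 43/66y^3 + 67/6y^2 + 453/22y + 3/4.
  leading term x: subtract (-6/11)·h_4 from 9/4x - 14/33y^4 - 43/66y^3 + 67/6y^2 + 453/22y + 3/4 → -14/33y^4 - 53/33y^3 + 2561/264y^2 + 4023/88y + 555/11
  leading term y^4: subtract (-8/103y)·h_5 from -14/33y^4 - 53/33y^3 + 2561/264y^2 + 4023/88y + 555/11 → -1897/3399y^3 - 52313/27192y^2 + 35657/2472y + 555/11
  leading term y^3: subtract (-1084/10609)·h_5 from -1897/3399y^3 - 52313/27192y^2 + 35657/2472y + 555/11 → -138821/254616y^2 - 221057/254616y + 295655/31827
  leading term y^2: subtract (-416463/883225)·h_6 from -138821/254616y^2 - 221057/254616y + 295655/31827 → -1947747/883225y - 1947747/176645
  leading term y: no divisor's leading term divides it; move -1947747/883225y to the remainder.
  leading term 1: no divisor's leading term divides it; move -1947747/176645 to the remainder.
  remainder -1947747/883225y - 1947747/176645 ≠ 0; add h_7 = -1947747/883225y - 1947747/176645 to the basis.

The other S-polynomials (S(f_1,h_4), S(f_3,h_4), S(f_1,h_5), S(f_2,h_5), S(f_3,h_5), S(h_4,h_5), S(f_1,h_6), S(f_2,h_6), S(f_3,h_6), S(h_4,h_6), S(h_5,h_6), S(f_1,h_7), S(f_2,h_7), S(f_3,h_7), S(h_4,h_7), S(h_5,h_7), S(h_6,h_7)) all reduce to 0 modulo the current basis, so we have a Gröbner basis.
Inter-reduce: drop elements whose leading term is divisible by another's, tail-reduce, and make monic.
Reduced Gröbner basis: {x - 3, y + 5}.

The lex basis is triangular: the last element involves only y. Solving y + 5 = 0 gives y ∈ {-5}; substituting each value into the earlier elements determines the remaining variables.
  y = -5: the earlier basis element becomes x - 3 = 0, giving x = 3 — point (3, -5).
Check: every point annihilates each of the original generators.

{(3, -5)}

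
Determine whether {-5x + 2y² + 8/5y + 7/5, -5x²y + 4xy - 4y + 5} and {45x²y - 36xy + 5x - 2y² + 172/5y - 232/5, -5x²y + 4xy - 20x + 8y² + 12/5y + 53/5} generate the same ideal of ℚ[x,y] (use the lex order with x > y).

Yes, the ideals are equal.

Equality of ideals is decidable: compute both reduced Gröbner bases (unique for the ordering) and check whether they agree.
Buchberger on the first generating set:
f_1 = -5x + 2y² + 8/5y + 7/5, LT = x.
f_2 = -5x²y + 4xy - 4y + 5, LT = x²y.

S(f_1,f_2): lcm = x²y. S = -⅖xy³ - 8/25xy² + 13/25xy - ⅘y + 1.
  leading term xy³: subtract (2/25y³)·f_1 from -⅖xy³ - 8/25xy² + 13/25xy - ⅘y + 1 → -8/25xy² + 13/25xy - 4/25y⁵ - 16/125y⁴ - 14/125y³ - ⅘y + 1
  leading term xy²: subtract (8/125y²)·f_1 from -8/25xy² + 13/25xy - 4/25y⁵ - 16/125y⁴ - 14/125y³ - ⅘y + 1 → 13/25xy - 4/25y⁵ - 32/125y⁴ - 134/625y³ - 56/625y² - ⅘y + 1
  leading term xy: subtract (-13/125y)·f_1 from 13/25xy - 4/25y⁵ - 32/125y⁴ - 134/625y³ - 56/625y² - ⅘y + 1 → -4/25y⁵ - 32/125y⁴ - 4/625y³ + 48/625y² - 409/625y + 1
  leading term y⁵: no divisor's leading term divides it; move -4/25y⁵ to the remainder.
  leading term y⁴: no divisor's leading term divides it; move -32/125y⁴ to the remainder.
  leading term y³: no divisor's leading term divides it; move -4/625y³ to the remainder.
  leading term y²: no divisor's leading term divides it; move 48/625y² to the remainder.
  leading term y: no divisor's leading term divides it; move -409/625y to the remainder.
  leading term 1: no divisor's leading term divides it; move 1 to the remainder.
  remainder -4/25y⁵ - 32/125y⁴ - 4/625y³ + 48/625y² - 409/625y + 1 ≠ 0; add g_3 = -4/25y⁵ - 32/125y⁴ - 4/625y³ + 48/625y² - 409/625y + 1 to the basis.

The other S-polynomials (S(f_1,g_3), S(f_2,g_3)) all reduce to 0 modulo the current basis, so we have a Gröbner basis.
Inter-reduce: drop elements whose leading term is divisible by another's, tail-reduce, and make monic.
Reduced Gröbner basis: {x - ⅖y² - 8/25y - 7/25, y⁵ + 8/5y⁴ + 1/25y³ - 12/25y² + 409/100y - 25/4}.

Buchberger on the second generating set:
h_1 = 45x²y - 36xy + 5x - 2y² + 172/5y - 232/5, LT = x²y.
h_2 = -5x²y + 4xy - 20x + 8y² + 12/5y + 53/5, LT = x²y.

S(h_1,h_2): lcm = x²y. S = -35/9x + 14/9y² + 56/45y + 49/45.
  leading term x: no divisor's leading term divides it; move -35/9x to the remainder.
  leading term y²: no divisor's leading term divides it; move 14/9y² to the remainder.
  leading term y: no divisor's leading term divides it; move 56/45y to the remainder.
  leading term 1: no divisor's leading term divides it; move 49/45 to the remainder.
  remainder -35/9x + 14/9y² + 56/45y + 49/45 ≠ 0; add k_3 = -35/9x + 14/9y² + 56/45y + 49/45 to the basis.

S(h_1,k_3): lcm = x²y. S = ⅖xy³ + 8/25xy² - 13/25xy + 1/9x - 2/45y² + 172/225y - 232/225.
  leading term xy³: subtract (-18/175y³)·k_3 from ⅖xy³ + 8/25xy² - 13/25xy + 1/9x - 2/45y² + 172/225y - 232/225 → 8/25xy² - 13/25xy + 1/9x + 4/25y⁵ + 16/125y⁴ + 14/125y³ - 2/45y² + 172/225y - 232/225
  leading term xy²: subtract (-72/875y²)·k_3 from 8/25xy² - 13/25xy + 1/9x + 4/25y⁵ + 16/125y⁴ + 14/125y³ - 2/45y² + 172/225y - 232/225 → -13/25xy + 1/9x + 4/25y⁵ + 32/125y⁴ + 134/625y³ + 254/5625y² + 172/225y - 232/225
  leading term xy: subtract (117/875y)·k_3 from -13/25xy + 1/9x + 4/25y⁵ + 32/125y⁴ + 134/625y³ + 254/5625y² + 172/225y - 232/225 → 1/9x + 4/25y⁵ + 32/125y⁴ + 4/625y³ - 682/5625y² + 3481/5625y - 232/225
  leading term x: subtract (-1/35)·k_3 from 1/9x + 4/25y⁵ + 32/125y⁴ + 4/625y³ - 682/5625y² + 3481/5625y - 232/225 → 4/25y⁵ + 32/125y⁴ + 4/625y³ - 48/625y² + 409/625y - 1
  leading term y⁵: no divisor's leading term divides it; move 4/25y⁵ to the remainder.
  leading term y⁴: no divisor's leading term divides it; move 32/125y⁴ to the remainder.
  leading term y³: no divisor's leading term divides it; move 4/625y³ to the remainder.
  leading term y²: no divisor's leading term divides it; move -48/625y² to the remainder.
  leading term y: no divisor's leading term divides it; move 409/625y to the remainder.
  leading term 1: no divisor's leading term divides it; move -1 to the remainder.
  remainder 4/25y⁵ + 32/125y⁴ + 4/625y³ - 48/625y² + 409/625y - 1 ≠ 0; add k_4 = 4/25y⁵ + 32/125y⁴ + 4/625y³ - 48/625y² + 409/625y - 1 to the basis.

The other S-polynomials (S(h_2,k_3), S(h_1,k_4), S(h_2,k_4), S(k_3,k_4)) all reduce to 0 modulo the current basis, so we have a Gröbner basis.
Inter-reduce: drop elements whose leading term is divisible by another's, tail-reduce, and make monic.
Reduced Gröbner basis: {x - ⅖y² - 8/25y - 7/25, y⁵ + 8/5y⁴ + 1/25y³ - 12/25y² + 409/100y - 25/4}.

Same reduced basis, so the two generating sets span the same ideal.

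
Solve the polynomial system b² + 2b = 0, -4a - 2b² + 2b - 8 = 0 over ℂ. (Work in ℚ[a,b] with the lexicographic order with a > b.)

{(-5, -2), (-2, 0)}

Compute a lex Gröbner basis by Buchberger's algorithm.
f_1 = b² + 2b, LT = b².
f_2 = -4a - 2b² + 2b - 8, LT = a.

The S-polynomials (S(f_1,f_2)) all reduce to 0 modulo the current basis, so we have a Gröbner basis.
Inter-reduce: drop elements whose leading term is divisible by another's, tail-reduce, and make monic.
Reduced Gröbner basis: {a - 3/2b + 2, b² + 2b}.

Since the basis is lex-ordered, b² + 2b is univariate in b. Its roots are {-2, 0}. Back-substituting each root into the other basis elements fixes the other coordinates.
  b = -2: the earlier basis element becomes a + 5 = 0, giving a = -5 — point (-5, -2).
  b = 0: the earlier basis element becomes a + 2 = 0, giving a = -2 — point (-2, 0).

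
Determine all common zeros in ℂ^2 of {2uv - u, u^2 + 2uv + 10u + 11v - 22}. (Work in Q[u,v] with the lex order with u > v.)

{(-11/2 + sqrt(187)/2, 1/2), (-sqrt(187)/2 - 11/2, 1/2), (0, 2)}

Compute a lex Gröbner basis by Buchberger's algorithm.
f_1 = 2uv - u, LT = uv.
f_2 = u^2 + 2uv + 10u + 11v - 22, LT = u^2.

S(f_1,f_2): lcm = u^2v. S = -1/2u^2 - 2uv^2 - 10uv - 11v^2 + 22v.
  leading term u^2: subtract (-1/2)·f_2 from -1/2u^2 - 2uv^2 - 10uv - 11v^2 + 22v → -2uv^2 - 9uv + 5u - 11v^2 + 55/2v - 11
  leading term uv^2: subtract (-v)·f_1 from -2uv^2 - 9uv + 5u - 11v^2 + 55/2v - 11 → -10uv + 5u - 11v^2 + 55/2v - 11
  leading term uv: subtract (-5)·f_1 from -10uv + 5u - 11v^2 + 55/2v - 11 → -11v^2 + 55/2v - 11
  leading term v^2: no divisor's leading term divides it; move -11v^2 to the remainder.
  leading term v: no divisor's leading term divides it; move 55/2v to the remainder.
  leading term 1: no divisor's leading term divides it; move -11 to the remainder.
  remainder -11v^2 + 55/2v - 11 ≠ 0; add h_3 = -11v^2 + 55/2v - 11 to the basis.

S(f_1,h_3): lcm = uv^2. S = 2uv - u.
  leading term uv: subtract (1)·f_1 from 2uv - u → 0
  remainder 0.

S(f_2,h_3): leading monomials are coprime, so the S-polynomial reduces to 0 (Buchberger's first criterion).
Every S-polynomial of the final basis reduces to 0, so we have a Gröbner basis.
Inter-reduce: drop elements whose leading term is divisible by another's, tail-reduce, and make monic.
Reduced Gröbner basis: {u^2 + 11u + 11v - 22, uv - 1/2u, v^2 - 5/2v + 1}.

A lex Gröbner basis eliminates variables successively. Here v^2 - 5/2v + 1 depends only on v, with roots {1/2, 2}; lifting each root through the earlier basis elements recovers the full solutions.
  v = 1/2: the earlier basis element becomes u^2 + 11u - 33/2 = 0, giving u = -11/2 + sqrt(187)/2, -sqrt(187)/2 - 11/2 — points (-11/2 + sqrt(187)/2, 1/2), (-sqrt(187)/2 - 11/2, 1/2).
  v = 2: the earlier basis elements become u^2 + 11u = 0; 3/2u = 0, giving u = 0 — point (0, 2).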